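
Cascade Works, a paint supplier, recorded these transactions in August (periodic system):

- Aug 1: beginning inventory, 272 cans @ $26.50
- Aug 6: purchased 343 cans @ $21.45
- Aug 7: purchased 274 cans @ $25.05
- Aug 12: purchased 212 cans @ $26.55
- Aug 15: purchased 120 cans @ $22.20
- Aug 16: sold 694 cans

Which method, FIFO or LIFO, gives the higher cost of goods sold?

LIFO

FIFO COGS: 272 @ $26.50 + 343 @ $21.45 + 79 @ $25.05 = $16,544.30
LIFO COGS: 120 @ $22.20 + 212 @ $26.55 + 274 @ $25.05 + 88 @ $21.45 = $17,043.90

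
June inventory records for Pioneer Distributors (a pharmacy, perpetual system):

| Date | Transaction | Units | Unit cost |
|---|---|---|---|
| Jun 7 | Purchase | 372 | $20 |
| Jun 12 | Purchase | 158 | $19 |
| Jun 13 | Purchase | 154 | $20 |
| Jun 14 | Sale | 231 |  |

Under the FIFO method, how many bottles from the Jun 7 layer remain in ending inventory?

141

Jun 14, 231 sold [FIFO — oldest first]: 231 @ $20 = $4,620
Ending inventory: 141 @ $20 + 158 @ $19 + 154 @ $20 = $8,902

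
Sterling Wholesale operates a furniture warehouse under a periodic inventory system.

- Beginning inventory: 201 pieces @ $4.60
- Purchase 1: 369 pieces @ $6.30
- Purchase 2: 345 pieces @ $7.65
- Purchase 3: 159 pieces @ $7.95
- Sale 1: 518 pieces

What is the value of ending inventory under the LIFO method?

Ending inventory = $3,161.10

Sale 1 (518) [LIFO — newest first]: 159 @ $7.95 + 345 @ $7.65 + 14 @ $6.30 = $3,991.50
Ending inventory: 201 @ $4.60 + 355 @ $6.30 = $3,161.10
Check: goods available $7,152.60 = COGS $3,991.50 + ending $3,161.10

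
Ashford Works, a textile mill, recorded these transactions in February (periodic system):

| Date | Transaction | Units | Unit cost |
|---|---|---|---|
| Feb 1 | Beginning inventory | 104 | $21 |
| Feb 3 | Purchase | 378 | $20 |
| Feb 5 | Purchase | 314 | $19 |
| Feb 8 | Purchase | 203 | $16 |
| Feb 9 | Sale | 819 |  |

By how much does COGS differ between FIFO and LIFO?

$824

FIFO COGS: 104 @ $21 + 378 @ $20 + 314 @ $19 + 23 @ $16 = $16,078
LIFO COGS: 203 @ $16 + 314 @ $19 + 302 @ $20 = $15,254
Difference = |$16,078 − $15,254| = $824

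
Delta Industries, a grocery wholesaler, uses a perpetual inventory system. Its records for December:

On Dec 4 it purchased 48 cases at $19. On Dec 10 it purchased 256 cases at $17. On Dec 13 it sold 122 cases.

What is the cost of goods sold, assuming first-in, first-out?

COGS = $2,170

Dec 13, 122 sold [FIFO — oldest first]: 48 @ $19 + 74 @ $17 = $2,170
Ending inventory: 182 @ $17 = $3,094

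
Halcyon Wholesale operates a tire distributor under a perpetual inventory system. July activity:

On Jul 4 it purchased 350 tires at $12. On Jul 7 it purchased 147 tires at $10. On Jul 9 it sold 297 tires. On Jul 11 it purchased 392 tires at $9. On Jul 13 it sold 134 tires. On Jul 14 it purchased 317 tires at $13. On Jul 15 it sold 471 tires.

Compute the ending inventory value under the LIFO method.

Ending inventory = $3,336

Jul 9, 297 sold [LIFO — newest first]: 147 @ $10 + 150 @ $12 = $3,270
Jul 13, 134 sold [LIFO — newest first]: 134 @ $9 = $1,206
Jul 15, 471 sold [LIFO — newest first]: 317 @ $13 + 154 @ $9 = $5,507
Total COGS = $3,270 + $1,206 + $5,507 = $9,983
Ending inventory: 200 @ $12 + 104 @ $9 = $3,336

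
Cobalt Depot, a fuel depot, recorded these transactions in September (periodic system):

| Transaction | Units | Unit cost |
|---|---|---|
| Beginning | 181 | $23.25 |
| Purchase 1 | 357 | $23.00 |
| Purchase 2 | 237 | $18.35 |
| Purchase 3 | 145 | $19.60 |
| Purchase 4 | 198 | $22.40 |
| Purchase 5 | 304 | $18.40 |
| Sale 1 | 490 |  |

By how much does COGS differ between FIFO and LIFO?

$1,555.25

FIFO COGS: 181 @ $23.25 + 309 @ $23.00 = $11,315.25
LIFO COGS: 304 @ $18.40 + 186 @ $22.40 = $9,760.00
Difference = |$11,315.25 − $9,760.00| = $1,555.25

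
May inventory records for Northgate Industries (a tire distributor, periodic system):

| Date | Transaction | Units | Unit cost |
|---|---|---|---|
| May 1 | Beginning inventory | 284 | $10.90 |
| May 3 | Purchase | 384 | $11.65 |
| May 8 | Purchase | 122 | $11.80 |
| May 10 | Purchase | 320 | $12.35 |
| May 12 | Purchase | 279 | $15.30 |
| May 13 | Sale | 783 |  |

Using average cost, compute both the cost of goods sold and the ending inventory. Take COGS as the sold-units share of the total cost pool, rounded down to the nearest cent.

COGS = $9,712.52; ending inventory = $7,516.98

May 13, sell 783: 783/1389 × $17,229.50 → $9,712.52
Ending inventory (cost pool remaining) = $7,516.98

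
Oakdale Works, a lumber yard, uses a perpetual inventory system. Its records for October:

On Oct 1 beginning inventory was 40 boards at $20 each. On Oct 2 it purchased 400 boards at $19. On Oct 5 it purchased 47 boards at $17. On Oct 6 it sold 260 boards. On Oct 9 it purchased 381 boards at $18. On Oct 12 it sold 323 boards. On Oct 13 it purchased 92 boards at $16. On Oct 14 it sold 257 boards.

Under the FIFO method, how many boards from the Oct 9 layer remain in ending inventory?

28

Oct 6, 260 sold [FIFO — oldest first]: 40 @ $20 + 220 @ $19 = $4,980
Oct 12, 323 sold [FIFO — oldest first]: 180 @ $19 + 47 @ $17 + 96 @ $18 = $5,947
Oct 14, 257 sold [FIFO — oldest first]: 257 @ $18 = $4,626
Total COGS = $4,980 + $5,947 + $4,626 = $15,553
Ending inventory: 28 @ $18 + 92 @ $16 = $1,976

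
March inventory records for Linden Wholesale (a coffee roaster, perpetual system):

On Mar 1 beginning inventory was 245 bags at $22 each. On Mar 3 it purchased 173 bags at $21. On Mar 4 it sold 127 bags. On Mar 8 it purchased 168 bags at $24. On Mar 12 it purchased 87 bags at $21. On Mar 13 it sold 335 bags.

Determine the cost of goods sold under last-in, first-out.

COGS = $10,240

Mar 4, 127 sold [LIFO — newest first]: 127 @ $21 = $2,667
Mar 13, 335 sold [LIFO — newest first]: 87 @ $21 + 168 @ $24 + 46 @ $21 + 34 @ $22 = $7,573
Total COGS = $2,667 + $7,573 = $10,240
Ending inventory: 211 @ $22 = $4,642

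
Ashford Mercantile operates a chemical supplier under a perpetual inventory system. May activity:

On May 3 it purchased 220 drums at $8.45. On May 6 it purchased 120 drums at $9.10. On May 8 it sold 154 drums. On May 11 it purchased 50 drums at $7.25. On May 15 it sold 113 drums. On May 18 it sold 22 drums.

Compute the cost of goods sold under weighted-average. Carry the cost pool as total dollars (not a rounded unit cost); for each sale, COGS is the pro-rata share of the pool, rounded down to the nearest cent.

After May 3: 220 on hand, pool $1,859.00 (≈ $8.4500 each)
After May 6: 340 on hand, pool $2,951.00 (≈ $8.6794 each)
May 8, sell 154: 154/340 × $2,951.00 → $1,336.62
After May 11: 236 on hand, pool $1,976.88 (≈ $8.3766 each)
May 15, sell 113: 113/236 × $1,976.88 → $946.55
May 18, sell 22: 22/123 × $1,030.33 → $184.28
Total COGS = $1,336.62 + $946.55 + $184.28 = $2,467.45
Ending inventory (cost pool remaining) = $846.05

COGS = $2,467.45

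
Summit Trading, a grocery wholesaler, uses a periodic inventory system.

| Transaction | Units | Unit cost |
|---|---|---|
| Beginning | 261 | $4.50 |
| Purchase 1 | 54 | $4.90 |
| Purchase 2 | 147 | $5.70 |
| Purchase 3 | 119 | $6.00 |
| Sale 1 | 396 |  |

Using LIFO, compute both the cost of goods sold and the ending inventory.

Sale 1 (396) [LIFO — newest first]: 119 @ $6.00 + 147 @ $5.70 + 54 @ $4.90 + 76 @ $4.50 = $2,158.50
Ending inventory: 185 @ $4.50 = $832.50

COGS = $2,158.50; ending inventory = $832.50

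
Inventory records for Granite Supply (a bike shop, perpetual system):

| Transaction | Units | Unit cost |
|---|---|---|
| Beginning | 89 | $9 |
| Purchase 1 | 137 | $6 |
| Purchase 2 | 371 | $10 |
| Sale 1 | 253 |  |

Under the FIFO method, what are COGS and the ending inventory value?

Sale 1 (253) [FIFO — oldest first]: 89 @ $9 + 137 @ $6 + 27 @ $10 = $1,893
Ending inventory: 344 @ $10 = $3,440
Check: goods available $5,333 = COGS $1,893 + ending $3,440

COGS = $1,893; ending inventory = $3,440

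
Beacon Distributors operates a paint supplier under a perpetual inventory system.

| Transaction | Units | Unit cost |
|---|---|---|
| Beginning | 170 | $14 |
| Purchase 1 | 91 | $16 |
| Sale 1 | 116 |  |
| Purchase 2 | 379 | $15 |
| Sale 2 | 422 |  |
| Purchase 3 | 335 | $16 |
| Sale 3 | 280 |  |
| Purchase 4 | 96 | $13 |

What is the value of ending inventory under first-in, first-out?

Ending inventory = $3,760

Sale 1 (116) [FIFO — oldest first]: 116 @ $14 = $1,624
Sale 2 (422) [FIFO — oldest first]: 54 @ $14 + 91 @ $16 + 277 @ $15 = $6,367
Sale 3 (280) [FIFO — oldest first]: 102 @ $15 + 178 @ $16 = $4,378
Total COGS = $1,624 + $6,367 + $4,378 = $12,369
Ending inventory: 157 @ $16 + 96 @ $13 = $3,760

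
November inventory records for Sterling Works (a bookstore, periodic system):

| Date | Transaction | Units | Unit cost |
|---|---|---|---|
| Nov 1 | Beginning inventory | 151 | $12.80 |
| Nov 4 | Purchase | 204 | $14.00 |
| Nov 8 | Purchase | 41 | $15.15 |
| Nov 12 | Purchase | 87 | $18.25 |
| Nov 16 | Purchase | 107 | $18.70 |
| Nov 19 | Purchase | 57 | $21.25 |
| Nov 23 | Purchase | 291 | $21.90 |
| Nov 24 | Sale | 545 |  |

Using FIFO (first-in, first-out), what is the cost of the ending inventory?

Nov 24, 545 sold [FIFO — oldest first]: 151 @ $12.80 + 204 @ $14.00 + 41 @ $15.15 + 87 @ $18.25 + 62 @ $18.70 = $8,157.10
Ending inventory: 45 @ $18.70 + 57 @ $21.25 + 291 @ $21.90 = $8,425.65
Check: goods available $16,582.75 = COGS $8,157.10 + ending $8,425.65

Ending inventory = $8,425.65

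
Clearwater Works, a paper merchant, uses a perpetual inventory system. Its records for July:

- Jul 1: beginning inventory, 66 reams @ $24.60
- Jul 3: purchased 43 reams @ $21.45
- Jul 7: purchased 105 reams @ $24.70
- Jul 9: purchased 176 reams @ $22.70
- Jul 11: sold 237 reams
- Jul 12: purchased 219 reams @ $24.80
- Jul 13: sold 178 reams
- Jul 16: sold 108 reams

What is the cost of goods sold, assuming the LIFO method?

Jul 11, 237 sold [LIFO — newest first]: 176 @ $22.70 + 61 @ $24.70 = $5,501.90
Jul 13, 178 sold [LIFO — newest first]: 178 @ $24.80 = $4,414.40
Jul 16, 108 sold [LIFO — newest first]: 41 @ $24.80 + 44 @ $24.70 + 23 @ $21.45 = $2,596.95
Total COGS = $5,501.90 + $4,414.40 + $2,596.95 = $12,513.25
Ending inventory: 66 @ $24.60 + 20 @ $21.45 = $2,052.60

COGS = $12,513.25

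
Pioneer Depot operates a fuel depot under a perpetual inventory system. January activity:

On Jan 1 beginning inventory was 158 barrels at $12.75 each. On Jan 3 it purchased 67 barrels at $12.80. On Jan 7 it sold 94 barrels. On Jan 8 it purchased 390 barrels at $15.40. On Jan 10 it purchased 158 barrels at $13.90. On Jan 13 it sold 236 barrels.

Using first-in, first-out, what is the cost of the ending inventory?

Ending inventory = $6,585.20

Jan 7, 94 sold [FIFO — oldest first]: 94 @ $12.75 = $1,198.50
Jan 13, 236 sold [FIFO — oldest first]: 64 @ $12.75 + 67 @ $12.80 + 105 @ $15.40 = $3,290.60
Total COGS = $1,198.50 + $3,290.60 = $4,489.10
Ending inventory: 285 @ $15.40 + 158 @ $13.90 = $6,585.20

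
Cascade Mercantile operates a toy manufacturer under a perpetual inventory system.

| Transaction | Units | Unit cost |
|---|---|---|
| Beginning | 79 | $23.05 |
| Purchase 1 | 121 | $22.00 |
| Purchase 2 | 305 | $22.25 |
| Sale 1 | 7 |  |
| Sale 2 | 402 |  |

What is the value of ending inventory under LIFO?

Sale 1 (7) [LIFO — newest first]: 7 @ $22.25 = $155.75
Sale 2 (402) [LIFO — newest first]: 298 @ $22.25 + 104 @ $22.00 = $8,918.50
Total COGS = $155.75 + $8,918.50 = $9,074.25
Ending inventory: 79 @ $23.05 + 17 @ $22.00 = $2,194.95
Check: goods available $11,269.20 = COGS $9,074.25 + ending $2,194.95

Ending inventory = $2,194.95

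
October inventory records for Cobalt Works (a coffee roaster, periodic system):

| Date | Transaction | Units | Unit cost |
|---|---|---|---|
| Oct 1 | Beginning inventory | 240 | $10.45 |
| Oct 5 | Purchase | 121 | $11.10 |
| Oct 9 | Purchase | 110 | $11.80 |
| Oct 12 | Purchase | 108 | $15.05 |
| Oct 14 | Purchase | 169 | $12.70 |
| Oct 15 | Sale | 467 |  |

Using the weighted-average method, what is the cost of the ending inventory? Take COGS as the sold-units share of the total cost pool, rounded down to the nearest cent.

Oct 15, sell 467: 467/748 × $8,920.80 → $5,569.53
Ending inventory (cost pool remaining) = $3,351.27

Ending inventory = $3,351.27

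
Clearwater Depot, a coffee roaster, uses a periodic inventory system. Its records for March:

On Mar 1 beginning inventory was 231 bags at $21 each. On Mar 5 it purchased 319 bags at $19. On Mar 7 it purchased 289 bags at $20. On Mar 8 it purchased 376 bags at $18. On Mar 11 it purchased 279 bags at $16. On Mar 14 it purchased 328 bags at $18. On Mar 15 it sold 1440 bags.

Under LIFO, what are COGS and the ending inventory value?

COGS = $26,108; ending inventory = $7,720

Mar 15, 1440 sold [LIFO — newest first]: 328 @ $18 + 279 @ $16 + 376 @ $18 + 289 @ $20 + 168 @ $19 = $26,108
Ending inventory: 231 @ $21 + 151 @ $19 = $7,720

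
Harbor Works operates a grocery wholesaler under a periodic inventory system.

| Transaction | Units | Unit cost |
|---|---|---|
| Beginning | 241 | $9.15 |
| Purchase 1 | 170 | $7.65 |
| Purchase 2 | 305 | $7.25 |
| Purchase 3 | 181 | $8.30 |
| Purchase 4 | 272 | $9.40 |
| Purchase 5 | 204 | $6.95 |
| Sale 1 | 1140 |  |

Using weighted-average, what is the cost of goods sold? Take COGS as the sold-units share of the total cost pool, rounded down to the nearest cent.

Sale 1, sell 1140: 1140/1373 × $11,193.80 → $9,294.19
Ending inventory (cost pool remaining) = $1,899.61

COGS = $9,294.19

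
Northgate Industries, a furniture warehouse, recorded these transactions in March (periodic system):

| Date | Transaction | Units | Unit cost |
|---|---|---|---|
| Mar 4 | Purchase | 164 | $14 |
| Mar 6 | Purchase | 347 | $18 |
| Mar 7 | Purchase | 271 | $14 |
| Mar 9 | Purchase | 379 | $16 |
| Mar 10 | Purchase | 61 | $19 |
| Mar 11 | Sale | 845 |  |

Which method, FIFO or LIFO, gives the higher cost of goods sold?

LIFO

FIFO COGS: 164 @ $14 + 347 @ $18 + 271 @ $14 + 63 @ $16 = $13,344
LIFO COGS: 61 @ $19 + 379 @ $16 + 271 @ $14 + 134 @ $18 = $13,429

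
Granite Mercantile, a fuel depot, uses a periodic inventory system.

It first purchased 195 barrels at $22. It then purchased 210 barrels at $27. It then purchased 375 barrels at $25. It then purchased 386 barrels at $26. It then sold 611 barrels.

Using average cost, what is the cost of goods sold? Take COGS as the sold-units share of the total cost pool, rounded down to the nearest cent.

Sale 1, sell 611: 611/1166 × $29,371.00 → $15,390.80
Ending inventory (cost pool remaining) = $13,980.20
Check: goods available $29,371.00 = COGS $15,390.80 + ending $13,980.20

COGS = $15,390.80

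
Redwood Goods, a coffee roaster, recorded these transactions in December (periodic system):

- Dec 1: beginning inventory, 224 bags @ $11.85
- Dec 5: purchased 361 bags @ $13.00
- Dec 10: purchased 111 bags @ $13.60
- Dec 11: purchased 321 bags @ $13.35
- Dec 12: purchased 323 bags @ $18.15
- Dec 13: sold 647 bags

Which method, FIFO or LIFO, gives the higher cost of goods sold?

LIFO

FIFO COGS: 224 @ $11.85 + 361 @ $13.00 + 62 @ $13.60 = $8,190.60
LIFO COGS: 323 @ $18.15 + 321 @ $13.35 + 3 @ $13.60 = $10,188.60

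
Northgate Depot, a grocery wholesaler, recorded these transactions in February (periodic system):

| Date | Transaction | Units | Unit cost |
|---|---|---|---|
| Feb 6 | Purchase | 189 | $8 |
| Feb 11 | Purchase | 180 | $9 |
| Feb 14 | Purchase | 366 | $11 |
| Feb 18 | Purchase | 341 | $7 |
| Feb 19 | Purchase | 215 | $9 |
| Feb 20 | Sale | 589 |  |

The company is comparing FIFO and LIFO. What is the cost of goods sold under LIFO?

FIFO COGS: 189 @ $8 + 180 @ $9 + 220 @ $11 = $5,552
LIFO COGS: 215 @ $9 + 341 @ $7 + 33 @ $11 = $4,685

COGS = $4,685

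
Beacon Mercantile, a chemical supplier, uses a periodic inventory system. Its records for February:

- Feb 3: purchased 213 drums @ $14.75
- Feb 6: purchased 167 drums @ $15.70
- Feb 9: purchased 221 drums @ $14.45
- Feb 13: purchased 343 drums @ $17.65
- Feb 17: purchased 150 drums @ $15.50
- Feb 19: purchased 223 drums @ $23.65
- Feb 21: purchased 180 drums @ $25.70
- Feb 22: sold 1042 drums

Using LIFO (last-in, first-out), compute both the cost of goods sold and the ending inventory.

Feb 22, 1042 sold [LIFO — newest first]: 180 @ $25.70 + 223 @ $23.65 + 150 @ $15.50 + 343 @ $17.65 + 146 @ $14.45 = $20,388.60
Ending inventory: 213 @ $14.75 + 167 @ $15.70 + 75 @ $14.45 = $6,847.40

COGS = $20,388.60; ending inventory = $6,847.40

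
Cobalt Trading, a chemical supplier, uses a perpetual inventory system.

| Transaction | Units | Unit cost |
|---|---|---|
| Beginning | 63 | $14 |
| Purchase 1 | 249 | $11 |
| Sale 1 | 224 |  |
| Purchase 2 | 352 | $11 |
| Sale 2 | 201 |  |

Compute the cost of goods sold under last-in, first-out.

COGS = $4,675

Sale 1 (224) [LIFO — newest first]: 224 @ $11 = $2,464
Sale 2 (201) [LIFO — newest first]: 201 @ $11 = $2,211
Total COGS = $2,464 + $2,211 = $4,675
Ending inventory: 63 @ $14 + 25 @ $11 + 151 @ $11 = $2,818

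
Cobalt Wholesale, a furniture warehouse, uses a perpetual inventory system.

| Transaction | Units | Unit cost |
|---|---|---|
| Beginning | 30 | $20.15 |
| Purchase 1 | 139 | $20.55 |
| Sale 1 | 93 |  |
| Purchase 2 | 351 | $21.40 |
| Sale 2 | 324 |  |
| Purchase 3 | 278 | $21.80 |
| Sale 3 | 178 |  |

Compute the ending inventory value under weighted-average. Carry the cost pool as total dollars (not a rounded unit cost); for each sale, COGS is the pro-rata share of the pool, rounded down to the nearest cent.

Ending inventory = $4,394.46

After Beginning: 30 on hand, pool $604.50 (≈ $20.1500 each)
After Purchase 1: 169 on hand, pool $3,460.95 (≈ $20.4790 each)
Sale 1, sell 93: 93/169 × $3,460.95 → $1,904.54
After Purchase 2: 427 on hand, pool $9,067.81 (≈ $21.2361 each)
Sale 2, sell 324: 324/427 × $9,067.81 → $6,880.49
After Purchase 3: 381 on hand, pool $8,247.72 (≈ $21.6476 each)
Sale 3, sell 178: 178/381 × $8,247.72 → $3,853.26
Total COGS = $1,904.54 + $6,880.49 + $3,853.26 = $12,638.29
Ending inventory (cost pool remaining) = $4,394.46
Check: goods available $17,032.75 = COGS $12,638.29 + ending $4,394.46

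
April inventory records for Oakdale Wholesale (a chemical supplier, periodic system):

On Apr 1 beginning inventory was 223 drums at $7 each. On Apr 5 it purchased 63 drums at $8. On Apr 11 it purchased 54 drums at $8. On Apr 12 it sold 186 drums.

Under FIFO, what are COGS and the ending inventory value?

Apr 12, 186 sold [FIFO — oldest first]: 186 @ $7 = $1,302
Ending inventory: 37 @ $7 + 63 @ $8 + 54 @ $8 = $1,195

COGS = $1,302; ending inventory = $1,195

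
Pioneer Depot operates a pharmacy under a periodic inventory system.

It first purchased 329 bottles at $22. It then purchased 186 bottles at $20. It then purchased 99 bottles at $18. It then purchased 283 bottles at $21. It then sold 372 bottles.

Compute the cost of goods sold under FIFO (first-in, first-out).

Sale 1 (372) [FIFO — oldest first]: 329 @ $22 + 43 @ $20 = $8,098
Ending inventory: 143 @ $20 + 99 @ $18 + 283 @ $21 = $10,585

COGS = $8,098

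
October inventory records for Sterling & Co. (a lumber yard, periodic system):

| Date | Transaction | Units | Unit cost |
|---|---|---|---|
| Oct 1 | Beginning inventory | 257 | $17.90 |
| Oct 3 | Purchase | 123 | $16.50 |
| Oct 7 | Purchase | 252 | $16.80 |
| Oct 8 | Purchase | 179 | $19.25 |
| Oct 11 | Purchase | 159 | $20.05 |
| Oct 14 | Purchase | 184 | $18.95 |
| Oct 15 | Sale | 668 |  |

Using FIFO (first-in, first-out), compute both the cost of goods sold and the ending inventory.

Oct 15, 668 sold [FIFO — oldest first]: 257 @ $17.90 + 123 @ $16.50 + 252 @ $16.80 + 36 @ $19.25 = $11,556.40
Ending inventory: 143 @ $19.25 + 159 @ $20.05 + 184 @ $18.95 = $9,427.50
Check: goods available $20,983.90 = COGS $11,556.40 + ending $9,427.50

COGS = $11,556.40; ending inventory = $9,427.50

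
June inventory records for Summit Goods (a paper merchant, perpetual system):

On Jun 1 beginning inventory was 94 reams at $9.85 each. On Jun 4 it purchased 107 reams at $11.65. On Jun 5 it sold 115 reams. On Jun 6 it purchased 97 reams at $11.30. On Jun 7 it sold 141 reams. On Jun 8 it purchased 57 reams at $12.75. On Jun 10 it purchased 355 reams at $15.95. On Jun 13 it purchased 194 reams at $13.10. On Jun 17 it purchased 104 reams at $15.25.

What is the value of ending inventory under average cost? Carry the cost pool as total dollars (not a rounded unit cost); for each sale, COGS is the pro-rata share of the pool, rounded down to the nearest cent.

Ending inventory = $10,981.30

After Jun 1: 94 on hand, pool $925.90 (≈ $9.8500 each)
After Jun 4: 201 on hand, pool $2,172.45 (≈ $10.8082 each)
Jun 5, sell 115: 115/201 × $2,172.45 → $1,242.94
After Jun 6: 183 on hand, pool $2,025.61 (≈ $11.0689 each)
Jun 7, sell 141: 141/183 × $2,025.61 → $1,560.71
After Jun 8: 99 on hand, pool $1,191.65 (≈ $12.0369 each)
After Jun 10: 454 on hand, pool $6,853.90 (≈ $15.0967 each)
After Jun 13: 648 on hand, pool $9,395.30 (≈ $14.4989 each)
After Jun 17: 752 on hand, pool $10,981.30 (≈ $14.6028 each)
Total COGS = $1,242.94 + $1,560.71 = $2,803.65
Ending inventory (cost pool remaining) = $10,981.30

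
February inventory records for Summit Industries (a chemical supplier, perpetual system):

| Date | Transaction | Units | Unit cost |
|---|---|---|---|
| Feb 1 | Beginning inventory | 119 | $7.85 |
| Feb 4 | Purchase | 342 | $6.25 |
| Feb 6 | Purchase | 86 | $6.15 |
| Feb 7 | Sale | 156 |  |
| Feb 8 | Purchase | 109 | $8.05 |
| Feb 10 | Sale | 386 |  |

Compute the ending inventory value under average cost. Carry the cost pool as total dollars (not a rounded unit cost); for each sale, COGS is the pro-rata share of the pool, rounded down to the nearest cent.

After Feb 1: 119 on hand, pool $934.15 (≈ $7.8500 each)
After Feb 4: 461 on hand, pool $3,071.65 (≈ $6.6630 each)
After Feb 6: 547 on hand, pool $3,600.55 (≈ $6.5824 each)
Feb 7, sell 156: 156/547 × $3,600.55 → $1,026.84
After Feb 8: 500 on hand, pool $3,451.16 (≈ $6.9023 each)
Feb 10, sell 386: 386/500 × $3,451.16 → $2,664.29
Total COGS = $1,026.84 + $2,664.29 = $3,691.13
Ending inventory (cost pool remaining) = $786.87

Ending inventory = $786.87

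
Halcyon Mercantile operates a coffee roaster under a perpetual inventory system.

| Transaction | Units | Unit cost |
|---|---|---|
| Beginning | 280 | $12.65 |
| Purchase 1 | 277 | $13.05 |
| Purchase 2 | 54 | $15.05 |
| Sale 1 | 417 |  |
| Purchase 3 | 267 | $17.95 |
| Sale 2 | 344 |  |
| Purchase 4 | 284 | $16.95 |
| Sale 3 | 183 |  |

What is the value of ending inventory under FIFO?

Ending inventory = $3,695.10

Sale 1 (417) [FIFO — oldest first]: 280 @ $12.65 + 137 @ $13.05 = $5,329.85
Sale 2 (344) [FIFO — oldest first]: 140 @ $13.05 + 54 @ $15.05 + 150 @ $17.95 = $5,332.20
Sale 3 (183) [FIFO — oldest first]: 117 @ $17.95 + 66 @ $16.95 = $3,218.85
Total COGS = $5,329.85 + $5,332.20 + $3,218.85 = $13,880.90
Ending inventory: 218 @ $16.95 = $3,695.10
Check: goods available $17,576.00 = COGS $13,880.90 + ending $3,695.10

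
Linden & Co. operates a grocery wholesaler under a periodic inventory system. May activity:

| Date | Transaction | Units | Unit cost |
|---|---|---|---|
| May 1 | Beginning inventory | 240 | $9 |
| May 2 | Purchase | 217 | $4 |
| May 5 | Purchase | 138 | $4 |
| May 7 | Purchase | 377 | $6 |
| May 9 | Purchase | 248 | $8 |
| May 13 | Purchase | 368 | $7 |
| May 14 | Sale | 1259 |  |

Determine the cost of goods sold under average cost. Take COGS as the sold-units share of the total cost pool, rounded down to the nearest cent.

COGS = $8,246.92

May 14, sell 1259: 1259/1588 × $10,402.00 → $8,246.92
Ending inventory (cost pool remaining) = $2,155.08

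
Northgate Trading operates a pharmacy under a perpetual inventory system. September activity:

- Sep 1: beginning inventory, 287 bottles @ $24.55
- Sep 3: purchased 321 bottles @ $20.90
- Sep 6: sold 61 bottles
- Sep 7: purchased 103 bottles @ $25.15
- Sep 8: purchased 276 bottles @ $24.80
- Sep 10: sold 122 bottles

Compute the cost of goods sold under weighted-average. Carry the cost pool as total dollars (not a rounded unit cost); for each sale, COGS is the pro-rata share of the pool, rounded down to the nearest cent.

COGS = $4,253.44

After Sep 1: 287 on hand, pool $7,045.85 (≈ $24.5500 each)
After Sep 3: 608 on hand, pool $13,754.75 (≈ $22.6229 each)
Sep 6, sell 61: 61/608 × $13,754.75 → $1,379.99
After Sep 7: 650 on hand, pool $14,965.21 (≈ $23.0234 each)
After Sep 8: 926 on hand, pool $21,810.01 (≈ $23.5529 each)
Sep 10, sell 122: 122/926 × $21,810.01 → $2,873.45
Total COGS = $1,379.99 + $2,873.45 = $4,253.44
Ending inventory (cost pool remaining) = $18,936.56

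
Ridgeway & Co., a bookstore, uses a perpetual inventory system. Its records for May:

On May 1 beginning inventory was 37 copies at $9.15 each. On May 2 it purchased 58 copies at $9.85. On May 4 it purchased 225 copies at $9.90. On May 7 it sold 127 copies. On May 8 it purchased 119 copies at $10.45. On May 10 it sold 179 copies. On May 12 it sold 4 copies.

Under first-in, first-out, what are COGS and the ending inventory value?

May 7, 127 sold [FIFO — oldest first]: 37 @ $9.15 + 58 @ $9.85 + 32 @ $9.90 = $1,226.65
May 10, 179 sold [FIFO — oldest first]: 179 @ $9.90 = $1,772.10
May 12, 4 sold [FIFO — oldest first]: 4 @ $9.90 = $39.60
Total COGS = $1,226.65 + $1,772.10 + $39.60 = $3,038.35
Ending inventory: 10 @ $9.90 + 119 @ $10.45 = $1,342.55
Check: goods available $4,380.90 = COGS $3,038.35 + ending $1,342.55

COGS = $3,038.35; ending inventory = $1,342.55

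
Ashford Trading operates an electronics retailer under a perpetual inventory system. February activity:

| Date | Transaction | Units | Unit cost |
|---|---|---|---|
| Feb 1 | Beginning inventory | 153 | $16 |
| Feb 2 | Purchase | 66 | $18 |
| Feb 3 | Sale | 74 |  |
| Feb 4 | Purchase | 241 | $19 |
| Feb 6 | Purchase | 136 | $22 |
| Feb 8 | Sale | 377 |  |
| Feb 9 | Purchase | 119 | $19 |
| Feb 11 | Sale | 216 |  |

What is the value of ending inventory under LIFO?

Feb 3, 74 sold [LIFO — newest first]: 66 @ $18 + 8 @ $16 = $1,316
Feb 8, 377 sold [LIFO — newest first]: 136 @ $22 + 241 @ $19 = $7,571
Feb 11, 216 sold [LIFO — newest first]: 119 @ $19 + 97 @ $16 = $3,813
Total COGS = $1,316 + $7,571 + $3,813 = $12,700
Ending inventory: 48 @ $16 = $768
Check: goods available $13,468 = COGS $12,700 + ending $768

Ending inventory = $768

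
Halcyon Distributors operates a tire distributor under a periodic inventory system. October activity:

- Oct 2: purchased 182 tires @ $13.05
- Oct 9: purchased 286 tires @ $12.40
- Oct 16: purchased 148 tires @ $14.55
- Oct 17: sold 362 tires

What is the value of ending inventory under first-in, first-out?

Oct 17, 362 sold [FIFO — oldest first]: 182 @ $13.05 + 180 @ $12.40 = $4,607.10
Ending inventory: 106 @ $12.40 + 148 @ $14.55 = $3,467.80

Ending inventory = $3,467.80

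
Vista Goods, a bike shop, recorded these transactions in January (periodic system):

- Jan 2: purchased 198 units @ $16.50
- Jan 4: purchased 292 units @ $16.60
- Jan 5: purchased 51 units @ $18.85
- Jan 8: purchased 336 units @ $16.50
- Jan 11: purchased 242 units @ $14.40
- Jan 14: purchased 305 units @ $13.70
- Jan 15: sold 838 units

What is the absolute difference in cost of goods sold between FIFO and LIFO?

$1,511.25

FIFO COGS: 198 @ $16.50 + 292 @ $16.60 + 51 @ $18.85 + 297 @ $16.50 = $13,976.05
LIFO COGS: 305 @ $13.70 + 242 @ $14.40 + 291 @ $16.50 = $12,464.80
Difference = |$13,976.05 − $12,464.80| = $1,511.25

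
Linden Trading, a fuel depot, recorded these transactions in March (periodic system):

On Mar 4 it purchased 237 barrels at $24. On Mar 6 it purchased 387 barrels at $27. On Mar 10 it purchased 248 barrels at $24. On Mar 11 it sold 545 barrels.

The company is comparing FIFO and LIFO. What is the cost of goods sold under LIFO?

FIFO COGS: 237 @ $24 + 308 @ $27 = $14,004
LIFO COGS: 248 @ $24 + 297 @ $27 = $13,971

COGS = $13,971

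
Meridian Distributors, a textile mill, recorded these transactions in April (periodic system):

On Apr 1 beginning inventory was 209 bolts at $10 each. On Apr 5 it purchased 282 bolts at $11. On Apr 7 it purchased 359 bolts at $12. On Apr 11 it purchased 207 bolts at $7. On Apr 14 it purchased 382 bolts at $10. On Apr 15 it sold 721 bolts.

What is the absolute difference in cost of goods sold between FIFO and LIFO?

$1,099

FIFO COGS: 209 @ $10 + 282 @ $11 + 230 @ $12 = $7,952
LIFO COGS: 382 @ $10 + 207 @ $7 + 132 @ $12 = $6,853
Difference = |$7,952 − $6,853| = $1,099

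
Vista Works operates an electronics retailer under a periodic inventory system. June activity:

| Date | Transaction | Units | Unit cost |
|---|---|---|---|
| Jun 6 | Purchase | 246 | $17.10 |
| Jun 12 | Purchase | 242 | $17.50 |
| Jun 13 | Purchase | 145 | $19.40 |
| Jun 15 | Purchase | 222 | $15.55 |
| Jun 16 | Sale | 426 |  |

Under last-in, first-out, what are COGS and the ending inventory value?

Jun 16, 426 sold [LIFO — newest first]: 222 @ $15.55 + 145 @ $19.40 + 59 @ $17.50 = $7,297.60
Ending inventory: 246 @ $17.10 + 183 @ $17.50 = $7,409.10
Check: goods available $14,706.70 = COGS $7,297.60 + ending $7,409.10

COGS = $7,297.60; ending inventory = $7,409.10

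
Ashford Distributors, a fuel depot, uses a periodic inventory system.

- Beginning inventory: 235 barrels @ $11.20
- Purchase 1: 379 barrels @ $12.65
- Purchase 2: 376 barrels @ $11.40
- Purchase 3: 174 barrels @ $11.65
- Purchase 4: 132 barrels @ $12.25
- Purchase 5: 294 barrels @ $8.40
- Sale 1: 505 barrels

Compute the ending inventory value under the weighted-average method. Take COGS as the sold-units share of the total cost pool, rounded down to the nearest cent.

Ending inventory = $12,164.60

Sale 1, sell 505: 505/1590 × $17,826.45 → $5,661.85
Ending inventory (cost pool remaining) = $12,164.60
Check: goods available $17,826.45 = COGS $5,661.85 + ending $12,164.60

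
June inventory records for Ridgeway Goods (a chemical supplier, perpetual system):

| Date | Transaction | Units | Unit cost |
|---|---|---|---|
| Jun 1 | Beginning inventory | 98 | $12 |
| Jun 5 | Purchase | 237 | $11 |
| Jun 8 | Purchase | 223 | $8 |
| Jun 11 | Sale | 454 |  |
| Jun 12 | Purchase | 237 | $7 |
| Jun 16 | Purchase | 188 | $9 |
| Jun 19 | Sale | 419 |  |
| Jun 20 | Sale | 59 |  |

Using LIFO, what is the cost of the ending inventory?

Ending inventory = $612

Jun 11, 454 sold [LIFO — newest first]: 223 @ $8 + 231 @ $11 = $4,325
Jun 19, 419 sold [LIFO — newest first]: 188 @ $9 + 231 @ $7 = $3,309
Jun 20, 59 sold [LIFO — newest first]: 6 @ $7 + 6 @ $11 + 47 @ $12 = $672
Total COGS = $4,325 + $3,309 + $672 = $8,306
Ending inventory: 51 @ $12 = $612
Check: goods available $8,918 = COGS $8,306 + ending $612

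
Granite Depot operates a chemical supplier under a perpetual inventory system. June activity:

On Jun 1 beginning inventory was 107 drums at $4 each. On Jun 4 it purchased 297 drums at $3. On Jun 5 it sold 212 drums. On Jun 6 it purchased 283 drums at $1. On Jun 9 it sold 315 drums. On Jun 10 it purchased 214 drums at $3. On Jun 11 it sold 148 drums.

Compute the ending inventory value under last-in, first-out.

Ending inventory = $785

Jun 5, 212 sold [LIFO — newest first]: 212 @ $3 = $636
Jun 9, 315 sold [LIFO — newest first]: 283 @ $1 + 32 @ $3 = $379
Jun 11, 148 sold [LIFO — newest first]: 148 @ $3 = $444
Total COGS = $636 + $379 + $444 = $1,459
Ending inventory: 107 @ $4 + 53 @ $3 + 66 @ $3 = $785
Check: goods available $2,244 = COGS $1,459 + ending $785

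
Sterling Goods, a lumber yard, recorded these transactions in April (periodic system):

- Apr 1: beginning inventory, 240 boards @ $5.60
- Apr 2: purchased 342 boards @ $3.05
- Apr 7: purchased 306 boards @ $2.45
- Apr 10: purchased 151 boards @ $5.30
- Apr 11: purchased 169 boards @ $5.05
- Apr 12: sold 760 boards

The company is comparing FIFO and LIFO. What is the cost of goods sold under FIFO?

FIFO COGS: 240 @ $5.60 + 342 @ $3.05 + 178 @ $2.45 = $2,823.20
LIFO COGS: 169 @ $5.05 + 151 @ $5.30 + 306 @ $2.45 + 134 @ $3.05 = $2,812.15

COGS = $2,823.20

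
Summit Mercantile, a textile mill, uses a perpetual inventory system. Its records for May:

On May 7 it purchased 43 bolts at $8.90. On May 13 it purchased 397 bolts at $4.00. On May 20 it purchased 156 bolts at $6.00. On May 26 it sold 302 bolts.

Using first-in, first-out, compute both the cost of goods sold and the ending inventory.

COGS = $1,418.70; ending inventory = $1,488.00

May 26, 302 sold [FIFO — oldest first]: 43 @ $8.90 + 259 @ $4.00 = $1,418.70
Ending inventory: 138 @ $4.00 + 156 @ $6.00 = $1,488.00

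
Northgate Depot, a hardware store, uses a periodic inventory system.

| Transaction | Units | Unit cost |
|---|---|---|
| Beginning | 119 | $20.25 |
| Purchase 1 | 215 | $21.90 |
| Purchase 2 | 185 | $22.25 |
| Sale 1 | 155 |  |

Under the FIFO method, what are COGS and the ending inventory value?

COGS = $3,198.15; ending inventory = $8,036.35

Sale 1 (155) [FIFO — oldest first]: 119 @ $20.25 + 36 @ $21.90 = $3,198.15
Ending inventory: 179 @ $21.90 + 185 @ $22.25 = $8,036.35
Check: goods available $11,234.50 = COGS $3,198.15 + ending $8,036.35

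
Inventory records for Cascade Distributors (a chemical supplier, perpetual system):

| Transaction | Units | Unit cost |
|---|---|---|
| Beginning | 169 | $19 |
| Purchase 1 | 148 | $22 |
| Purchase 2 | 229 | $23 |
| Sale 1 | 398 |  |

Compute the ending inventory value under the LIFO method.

Ending inventory = $2,812

Sale 1 (398) [LIFO — newest first]: 229 @ $23 + 148 @ $22 + 21 @ $19 = $8,922
Ending inventory: 148 @ $19 = $2,812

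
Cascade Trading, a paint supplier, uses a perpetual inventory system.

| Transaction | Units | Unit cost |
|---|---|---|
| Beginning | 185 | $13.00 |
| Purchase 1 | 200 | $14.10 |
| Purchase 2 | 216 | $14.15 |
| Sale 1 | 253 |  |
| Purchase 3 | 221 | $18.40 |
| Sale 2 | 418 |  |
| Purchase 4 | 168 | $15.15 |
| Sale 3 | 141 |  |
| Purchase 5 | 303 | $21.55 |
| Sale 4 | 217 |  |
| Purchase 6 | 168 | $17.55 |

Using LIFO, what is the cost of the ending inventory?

Ending inventory = $7,173.75

Sale 1 (253) [LIFO — newest first]: 216 @ $14.15 + 37 @ $14.10 = $3,578.10
Sale 2 (418) [LIFO — newest first]: 221 @ $18.40 + 163 @ $14.10 + 34 @ $13.00 = $6,806.70
Sale 3 (141) [LIFO — newest first]: 141 @ $15.15 = $2,136.15
Sale 4 (217) [LIFO — newest first]: 217 @ $21.55 = $4,676.35
Total COGS = $3,578.10 + $6,806.70 + $2,136.15 + $4,676.35 = $17,197.30
Ending inventory: 151 @ $13.00 + 27 @ $15.15 + 86 @ $21.55 + 168 @ $17.55 = $7,173.75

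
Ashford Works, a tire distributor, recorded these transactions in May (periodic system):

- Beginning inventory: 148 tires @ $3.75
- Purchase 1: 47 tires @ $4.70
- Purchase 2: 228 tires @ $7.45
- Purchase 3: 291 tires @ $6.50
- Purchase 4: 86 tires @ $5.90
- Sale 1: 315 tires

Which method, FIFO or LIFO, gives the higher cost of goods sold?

LIFO

FIFO COGS: 148 @ $3.75 + 47 @ $4.70 + 120 @ $7.45 = $1,669.90
LIFO COGS: 86 @ $5.90 + 229 @ $6.50 = $1,995.90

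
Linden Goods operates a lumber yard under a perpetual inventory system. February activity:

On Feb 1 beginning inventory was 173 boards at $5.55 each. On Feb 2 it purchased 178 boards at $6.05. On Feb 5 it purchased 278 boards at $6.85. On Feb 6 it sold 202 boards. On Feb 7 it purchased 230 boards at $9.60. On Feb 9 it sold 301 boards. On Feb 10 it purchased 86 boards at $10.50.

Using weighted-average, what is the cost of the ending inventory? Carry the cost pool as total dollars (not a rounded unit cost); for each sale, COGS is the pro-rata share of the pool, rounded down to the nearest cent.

After Feb 1: 173 on hand, pool $960.15 (≈ $5.5500 each)
After Feb 2: 351 on hand, pool $2,037.05 (≈ $5.8036 each)
After Feb 5: 629 on hand, pool $3,941.35 (≈ $6.2661 each)
Feb 6, sell 202: 202/629 × $3,941.35 → $1,265.74
After Feb 7: 657 on hand, pool $4,883.61 (≈ $7.4332 each)
Feb 9, sell 301: 301/657 × $4,883.61 → $2,237.39
After Feb 10: 442 on hand, pool $3,549.22 (≈ $8.0299 each)
Total COGS = $1,265.74 + $2,237.39 = $3,503.13
Ending inventory (cost pool remaining) = $3,549.22

Ending inventory = $3,549.22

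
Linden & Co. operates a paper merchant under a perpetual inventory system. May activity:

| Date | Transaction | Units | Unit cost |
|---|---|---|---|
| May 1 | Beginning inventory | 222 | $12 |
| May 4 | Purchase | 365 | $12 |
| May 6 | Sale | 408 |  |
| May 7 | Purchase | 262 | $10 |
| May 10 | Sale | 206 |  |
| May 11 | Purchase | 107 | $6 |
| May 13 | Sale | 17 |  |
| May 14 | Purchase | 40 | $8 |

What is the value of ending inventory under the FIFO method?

Ending inventory = $3,142

May 6, 408 sold [FIFO — oldest first]: 222 @ $12 + 186 @ $12 = $4,896
May 10, 206 sold [FIFO — oldest first]: 179 @ $12 + 27 @ $10 = $2,418
May 13, 17 sold [FIFO — oldest first]: 17 @ $10 = $170
Total COGS = $4,896 + $2,418 + $170 = $7,484
Ending inventory: 218 @ $10 + 107 @ $6 + 40 @ $8 = $3,142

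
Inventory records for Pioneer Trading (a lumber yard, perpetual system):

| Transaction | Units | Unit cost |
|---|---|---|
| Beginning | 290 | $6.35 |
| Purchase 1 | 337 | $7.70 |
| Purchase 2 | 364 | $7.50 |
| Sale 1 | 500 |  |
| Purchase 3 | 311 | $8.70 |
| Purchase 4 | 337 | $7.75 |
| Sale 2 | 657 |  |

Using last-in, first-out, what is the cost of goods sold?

COGS = $9,163.95

Sale 1 (500) [LIFO — newest first]: 364 @ $7.50 + 136 @ $7.70 = $3,777.20
Sale 2 (657) [LIFO — newest first]: 337 @ $7.75 + 311 @ $8.70 + 9 @ $7.70 = $5,386.75
Total COGS = $3,777.20 + $5,386.75 = $9,163.95
Ending inventory: 290 @ $6.35 + 192 @ $7.70 = $3,319.90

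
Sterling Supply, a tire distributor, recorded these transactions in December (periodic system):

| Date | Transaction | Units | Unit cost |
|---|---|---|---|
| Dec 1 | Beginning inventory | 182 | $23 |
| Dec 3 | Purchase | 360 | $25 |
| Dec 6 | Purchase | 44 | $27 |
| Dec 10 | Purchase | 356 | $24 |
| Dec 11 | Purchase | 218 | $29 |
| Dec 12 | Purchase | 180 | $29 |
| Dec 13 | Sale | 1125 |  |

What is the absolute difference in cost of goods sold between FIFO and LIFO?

$1,224

FIFO COGS: 182 @ $23 + 360 @ $25 + 44 @ $27 + 356 @ $24 + 183 @ $29 = $28,225
LIFO COGS: 180 @ $29 + 218 @ $29 + 356 @ $24 + 44 @ $27 + 327 @ $25 = $29,449
Difference = |$28,225 − $29,449| = $1,224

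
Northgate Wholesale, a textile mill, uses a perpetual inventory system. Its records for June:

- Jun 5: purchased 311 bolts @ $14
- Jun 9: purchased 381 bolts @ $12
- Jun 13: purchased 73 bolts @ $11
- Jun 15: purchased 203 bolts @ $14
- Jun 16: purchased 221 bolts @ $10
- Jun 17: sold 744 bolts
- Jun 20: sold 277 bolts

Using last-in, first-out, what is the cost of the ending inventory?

Ending inventory = $2,352

Jun 17, 744 sold [LIFO — newest first]: 221 @ $10 + 203 @ $14 + 73 @ $11 + 247 @ $12 = $8,819
Jun 20, 277 sold [LIFO — newest first]: 134 @ $12 + 143 @ $14 = $3,610
Total COGS = $8,819 + $3,610 = $12,429
Ending inventory: 168 @ $14 = $2,352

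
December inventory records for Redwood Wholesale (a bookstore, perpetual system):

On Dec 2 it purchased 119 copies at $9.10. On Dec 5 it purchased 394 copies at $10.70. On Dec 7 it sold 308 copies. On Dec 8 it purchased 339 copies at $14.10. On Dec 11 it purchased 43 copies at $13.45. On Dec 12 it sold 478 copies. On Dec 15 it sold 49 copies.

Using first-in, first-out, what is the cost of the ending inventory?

Ending inventory = $818.05

Dec 7, 308 sold [FIFO — oldest first]: 119 @ $9.10 + 189 @ $10.70 = $3,105.20
Dec 12, 478 sold [FIFO — oldest first]: 205 @ $10.70 + 273 @ $14.10 = $6,042.80
Dec 15, 49 sold [FIFO — oldest first]: 49 @ $14.10 = $690.90
Total COGS = $3,105.20 + $6,042.80 + $690.90 = $9,838.90
Ending inventory: 17 @ $14.10 + 43 @ $13.45 = $818.05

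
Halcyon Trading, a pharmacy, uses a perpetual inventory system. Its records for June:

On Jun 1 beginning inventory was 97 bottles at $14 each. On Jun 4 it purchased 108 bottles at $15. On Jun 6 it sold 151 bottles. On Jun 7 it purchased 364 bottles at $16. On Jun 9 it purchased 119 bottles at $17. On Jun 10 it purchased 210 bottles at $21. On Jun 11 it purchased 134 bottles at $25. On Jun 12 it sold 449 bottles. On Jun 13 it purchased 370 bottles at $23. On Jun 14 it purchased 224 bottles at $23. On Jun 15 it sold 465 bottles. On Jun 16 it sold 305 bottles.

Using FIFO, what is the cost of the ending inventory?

Jun 6, 151 sold [FIFO — oldest first]: 97 @ $14 + 54 @ $15 = $2,168
Jun 12, 449 sold [FIFO — oldest first]: 54 @ $15 + 364 @ $16 + 31 @ $17 = $7,161
Jun 15, 465 sold [FIFO — oldest first]: 88 @ $17 + 210 @ $21 + 134 @ $25 + 33 @ $23 = $10,015
Jun 16, 305 sold [FIFO — oldest first]: 305 @ $23 = $7,015
Total COGS = $2,168 + $7,161 + $10,015 + $7,015 = $26,359
Ending inventory: 32 @ $23 + 224 @ $23 = $5,888
Check: goods available $32,247 = COGS $26,359 + ending $5,888

Ending inventory = $5,888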